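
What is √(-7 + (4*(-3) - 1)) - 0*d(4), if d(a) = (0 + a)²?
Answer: 2*I*√5 ≈ 4.4721*I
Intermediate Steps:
d(a) = a²
√(-7 + (4*(-3) - 1)) - 0*d(4) = √(-7 + (4*(-3) - 1)) - 0*4² = √(-7 + (-12 - 1)) - 0*16 = √(-7 - 13) - 45*0 = √(-20) + 0 = 2*I*√5 + 0 = 2*I*√5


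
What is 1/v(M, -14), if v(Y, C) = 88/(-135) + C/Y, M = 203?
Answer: -3915/2822 ≈ -1.3873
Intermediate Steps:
v(Y, C) = -88/135 + C/Y (v(Y, C) = 88*(-1/135) + C/Y = -88/135 + C/Y)
1/v(M, -14) = 1/(-88/135 - 14/203) = 1/(-88/135 - 14*1/203) = 1/(-88/135 - 2/29) = 1/(-2822/3915) = -3915/2822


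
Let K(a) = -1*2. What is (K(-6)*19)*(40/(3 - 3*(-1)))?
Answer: -760/3 ≈ -253.33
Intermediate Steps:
K(a) = -2
(K(-6)*19)*(40/(3 - 3*(-1))) = (-2*19)*(40/(3 - 3*(-1))) = -1520/(3 - 1*(-3)) = -1520/(3 + 3) = -1520/6 = -38*20/3 = -760/3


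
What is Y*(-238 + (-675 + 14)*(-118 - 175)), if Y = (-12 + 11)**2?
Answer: 193435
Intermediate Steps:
Y = 1 (Y = (-1)**2 = 1)
Y*(-238 + (-675 + 14)*(-118 - 175)) = 1*(-238 + (-675 + 14)*(-118 - 175)) = 1*(-238 - 661*(-293)) = 1*(-238 + 193673) = 1*193435 = 193435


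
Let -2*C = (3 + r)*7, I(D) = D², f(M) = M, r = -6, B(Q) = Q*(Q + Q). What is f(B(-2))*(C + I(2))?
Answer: 116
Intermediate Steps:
B(Q) = 2*Q² (B(Q) = Q*(2*Q) = 2*Q²)
C = 21/2 (C = -(3 - 6)*7/2 = -(-3)*7/2 = -½*(-21) = 21/2 ≈ 10.500)
f(B(-2))*(C + I(2)) = (2*(-2)²)*(21/2 + 2²) = (2*4)*(21/2 + 4) = 8*(29/2) = 116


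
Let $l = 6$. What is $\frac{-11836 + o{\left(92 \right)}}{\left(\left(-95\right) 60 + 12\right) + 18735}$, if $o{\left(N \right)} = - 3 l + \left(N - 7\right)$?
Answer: $- \frac{3923}{4349} \approx -0.90205$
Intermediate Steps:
$o{\left(N \right)} = -25 + N$ ($o{\left(N \right)} = \left(-3\right) 6 + \left(N - 7\right) = -18 + \left(-7 + N\right) = -25 + N$)
$\frac{-11836 + o{\left(92 \right)}}{\left(\left(-95\right) 60 + 12\right) + 18735} = \frac{-11836 + \left(-25 + 92\right)}{\left(\left(-95\right) 60 + 12\right) + 18735} = \frac{-11836 + 67}{\left(-5700 + 12\right) + 18735} = - \frac{11769}{-5688 + 18735} = - \frac{11769}{13047} = \left(-11769\right) \frac{1}{13047} = - \frac{3923}{4349}$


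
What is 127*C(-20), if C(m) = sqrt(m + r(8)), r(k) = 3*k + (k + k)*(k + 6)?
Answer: 254*sqrt(57) ≈ 1917.7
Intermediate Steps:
r(k) = 3*k + 2*k*(6 + k) (r(k) = 3*k + (2*k)*(6 + k) = 3*k + 2*k*(6 + k))
C(m) = sqrt(248 + m) (C(m) = sqrt(m + 8*(15 + 2*8)) = sqrt(m + 8*(15 + 16)) = sqrt(m + 8*31) = sqrt(m + 248) = sqrt(248 + m))
127*C(-20) = 127*sqrt(248 - 20) = 127*sqrt(228) = 127*(2*sqrt(57)) = 254*sqrt(57)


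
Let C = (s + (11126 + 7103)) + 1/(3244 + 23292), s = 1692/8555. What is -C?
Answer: -4138310092387/227015480 ≈ -18229.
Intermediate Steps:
s = 1692/8555 (s = 1692*(1/8555) = 1692/8555 ≈ 0.19778)
C = 4138310092387/227015480 (C = (1692/8555 + (11126 + 7103)) + 1/(3244 + 23292) = (1692/8555 + 18229) + 1/26536 = 155950787/8555 + 1/26536 = 4138310092387/227015480 ≈ 18229.)
-C = -1*4138310092387/227015480 = -4138310092387/227015480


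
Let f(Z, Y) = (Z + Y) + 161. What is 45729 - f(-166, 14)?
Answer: 45720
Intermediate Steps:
f(Z, Y) = 161 + Y + Z (f(Z, Y) = (Y + Z) + 161 = 161 + Y + Z)
45729 - f(-166, 14) = 45729 - (161 + 14 - 166) = 45729 - 1*9 = 45729 - 9 = 45720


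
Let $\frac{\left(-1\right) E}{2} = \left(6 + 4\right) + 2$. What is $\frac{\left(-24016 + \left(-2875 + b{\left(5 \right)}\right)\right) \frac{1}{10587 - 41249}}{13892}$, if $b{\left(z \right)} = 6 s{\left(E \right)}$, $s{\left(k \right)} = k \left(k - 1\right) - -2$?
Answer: $\frac{23279}{425956504} \approx 5.4651 \cdot 10^{-5}$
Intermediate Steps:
$E = -24$ ($E = - 2 \left(\left(6 + 4\right) + 2\right) = - 2 \left(10 + 2\right) = \left(-2\right) 12 = -24$)
$s{\left(k \right)} = 2 + k \left(-1 + k\right)$ ($s{\left(k \right)} = k \left(-1 + k\right) + 2 = 2 + k \left(-1 + k\right)$)
$b{\left(z \right)} = 3612$ ($b{\left(z \right)} = 6 \left(2 + \left(-24\right)^{2} - -24\right) = 6 \left(2 + 576 + 24\right) = 6 \cdot 602 = 3612$)
$\frac{\left(-24016 + \left(-2875 + b{\left(5 \right)}\right)\right) \frac{1}{10587 - 41249}}{13892} = \frac{\left(-24016 + \left(-2875 + 3612\right)\right) \frac{1}{10587 - 41249}}{13892} = \frac{-24016 + 737}{-30662} \cdot \frac{1}{13892} = \left(-23279\right) \left(- \frac{1}{30662}\right) \frac{1}{13892} = \frac{23279}{30662} \cdot \frac{1}{13892} = \frac{23279}{425956504}$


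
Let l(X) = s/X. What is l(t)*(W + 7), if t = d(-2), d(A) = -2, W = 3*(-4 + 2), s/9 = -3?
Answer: 27/2 ≈ 13.500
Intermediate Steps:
s = -27 (s = 9*(-3) = -27)
W = -6 (W = 3*(-2) = -6)
t = -2
l(X) = -27/X
l(t)*(W + 7) = (-27/(-2))*(-6 + 7) = -27*(-½)*1 = (27/2)*1 = 27/2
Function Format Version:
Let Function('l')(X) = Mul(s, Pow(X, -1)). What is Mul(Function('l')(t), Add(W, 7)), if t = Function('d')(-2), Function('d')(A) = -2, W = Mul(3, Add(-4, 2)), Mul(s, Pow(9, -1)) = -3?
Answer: Rational(27, 2) ≈ 13.500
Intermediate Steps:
s = -27 (s = Mul(9, -3) = -27)
W = -6 (W = Mul(3, -2) = -6)
t = -2
Function('l')(X) = Mul(-27, Pow(X, -1))
Mul(Function('l')(t), Add(W, 7)) = Mul(Mul(-27, Pow(-2, -1)), Add(-6, 7)) = Mul(Mul(-27, Rational(-1, 2)), 1) = Mul(Rational(27, 2), 1) = Rational(27, 2)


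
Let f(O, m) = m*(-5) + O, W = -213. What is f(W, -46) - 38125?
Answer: -38108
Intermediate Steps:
f(O, m) = O - 5*m (f(O, m) = -5*m + O = O - 5*m)
f(W, -46) - 38125 = (-213 - 5*(-46)) - 38125 = (-213 + 230) - 38125 = 17 - 38125 = -38108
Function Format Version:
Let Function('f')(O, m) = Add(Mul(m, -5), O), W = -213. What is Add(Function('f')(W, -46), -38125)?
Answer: -38108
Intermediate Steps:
Function('f')(O, m) = Add(O, Mul(-5, m)) (Function('f')(O, m) = Add(Mul(-5, m), O) = Add(O, Mul(-5, m)))
Add(Function('f')(W, -46), -38125) = Add(Add(-213, Mul(-5, -46)), -38125) = Add(Add(-213, 230), -38125) = Add(17, -38125) = -38108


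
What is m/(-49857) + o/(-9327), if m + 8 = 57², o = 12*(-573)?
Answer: 104195975/155005413 ≈ 0.67221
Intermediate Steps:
o = -6876
m = 3241 (m = -8 + 57² = -8 + 3249 = 3241)
m/(-49857) + o/(-9327) = 3241/(-49857) - 6876/(-9327) = 3241*(-1/49857) - 6876*(-1/9327) = -3241/49857 + 2292/3109 = 104195975/155005413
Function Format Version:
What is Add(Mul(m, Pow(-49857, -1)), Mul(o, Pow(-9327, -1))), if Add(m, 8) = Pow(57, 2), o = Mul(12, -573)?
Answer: Rational(104195975, 155005413) ≈ 0.67221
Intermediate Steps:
o = -6876
m = 3241 (m = Add(-8, Pow(57, 2)) = Add(-8, 3249) = 3241)
Add(Mul(m, Pow(-49857, -1)), Mul(o, Pow(-9327, -1))) = Add(Mul(3241, Pow(-49857, -1)), Mul(-6876, Pow(-9327, -1))) = Add(Mul(3241, Rational(-1, 49857)), Mul(-6876, Rational(-1, 9327))) = Add(Rational(-3241, 49857), Rational(2292, 3109)) = Rational(104195975, 155005413)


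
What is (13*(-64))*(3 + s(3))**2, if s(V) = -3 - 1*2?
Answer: -3328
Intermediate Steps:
s(V) = -5 (s(V) = -3 - 2 = -5)
(13*(-64))*(3 + s(3))**2 = (13*(-64))*(3 - 5)**2 = -832*(-2)**2 = -832*4 = -3328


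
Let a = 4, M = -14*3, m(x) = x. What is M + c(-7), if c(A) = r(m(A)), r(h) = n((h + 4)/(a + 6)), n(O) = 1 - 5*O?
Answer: -79/2 ≈ -39.500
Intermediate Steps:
M = -42
r(h) = -1 - h/2 (r(h) = 1 - 5*(h + 4)/(4 + 6) = 1 - 5*(4 + h)/10 = 1 - 5*(⅖ + h/10) = 1 + (-2 - h/2) = -1 - h/2)
c(A) = -1 - A/2
M + c(-7) = -42 + (-1 - ½*(-7)) = -42 + (-1 + 7/2) = -42 + 5/2 = -79/2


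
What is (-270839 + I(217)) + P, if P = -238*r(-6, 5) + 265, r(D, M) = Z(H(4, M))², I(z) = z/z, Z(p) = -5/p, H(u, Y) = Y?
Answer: -270811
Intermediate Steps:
I(z) = 1
r(D, M) = 25/M² (r(D, M) = (-5/M)² = 25/M²)
P = 27 (P = -5950/5² + 265 = -5950/25 + 265 = -238*1 + 265 = -238 + 265 = 27)
(-270839 + I(217)) + P = (-270839 + 1) + 27 = -270838 + 27 = -270811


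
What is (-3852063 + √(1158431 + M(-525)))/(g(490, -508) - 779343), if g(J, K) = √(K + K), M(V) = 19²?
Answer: 3002078334609/607375512665 - 1558686*√289698/607375512665 - 8*I*√18395823/607375512665 + 7704126*I*√254/607375512665 ≈ 4.9413 + 0.0002021*I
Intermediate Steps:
M(V) = 361
g(J, K) = √2*√K (g(J, K) = √(2*K) = √2*√K)
(-3852063 + √(1158431 + M(-525)))/(g(490, -508) - 779343) = (-3852063 + √(1158431 + 361))/(√2*√(-508) - 779343) = (-3852063 + √1158792)/(√2*(2*I*√127) - 779343) = (-3852063 + 2*√289698)/(2*I*√254 - 779343) = (-3852063 + 2*√289698)/(-779343 + 2*I*√254)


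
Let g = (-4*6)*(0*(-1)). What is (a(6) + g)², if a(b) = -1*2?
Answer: 4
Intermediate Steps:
a(b) = -2
g = 0 (g = -24*0 = 0)
(a(6) + g)² = (-2 + 0)² = (-2)² = 4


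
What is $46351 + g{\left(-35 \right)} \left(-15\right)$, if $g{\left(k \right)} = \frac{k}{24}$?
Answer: $\frac{370983}{8} \approx 46373.0$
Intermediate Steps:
$g{\left(k \right)} = \frac{k}{24}$ ($g{\left(k \right)} = k \frac{1}{24} = \frac{k}{24}$)
$46351 + g{\left(-35 \right)} \left(-15\right) = 46351 + \frac{1}{24} \left(-35\right) \left(-15\right) = 46351 - - \frac{175}{8} = 46351 + \frac{175}{8} = \frac{370983}{8}$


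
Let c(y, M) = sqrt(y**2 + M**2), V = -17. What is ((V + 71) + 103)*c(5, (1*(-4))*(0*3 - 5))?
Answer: 785*sqrt(17) ≈ 3236.6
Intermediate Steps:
c(y, M) = sqrt(M**2 + y**2)
((V + 71) + 103)*c(5, (1*(-4))*(0*3 - 5)) = ((-17 + 71) + 103)*sqrt(((1*(-4))*(0*3 - 5))**2 + 5**2) = (54 + 103)*sqrt((-4*(0 - 5))**2 + 25) = 157*sqrt((-4*(-5))**2 + 25) = 157*sqrt(20**2 + 25) = 157*sqrt(400 + 25) = 157*sqrt(425) = 157*(5*sqrt(17)) = 785*sqrt(17)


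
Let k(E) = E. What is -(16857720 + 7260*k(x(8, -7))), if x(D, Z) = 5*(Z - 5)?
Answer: -16422120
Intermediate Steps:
x(D, Z) = -25 + 5*Z (x(D, Z) = 5*(-5 + Z) = -25 + 5*Z)
-(16857720 + 7260*k(x(8, -7))) = -(16676220 - 254100) = -7260/(1/((-25 - 35) + 2322)) = -7260/(1/(-60 + 2322)) = -7260/(1/2262) = -7260/1/2262 = -7260*2262 = -16422120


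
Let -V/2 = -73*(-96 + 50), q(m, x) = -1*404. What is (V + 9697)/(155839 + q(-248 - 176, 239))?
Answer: 2981/155435 ≈ 0.019178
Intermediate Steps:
q(m, x) = -404
V = -6716 (V = -(-146)*(-96 + 50) = -(-146)*(-46) = -2*3358 = -6716)
(V + 9697)/(155839 + q(-248 - 176, 239)) = (-6716 + 9697)/(155839 - 404) = 2981/155435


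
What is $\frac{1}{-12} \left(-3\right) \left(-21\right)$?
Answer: $- \frac{21}{4} \approx -5.25$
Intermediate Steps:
$\frac{1}{-12} \left(-3\right) \left(-21\right) = \left(- \frac{1}{12}\right) \left(-3\right) \left(-21\right) = \frac{1}{4} \left(-21\right) = - \frac{21}{4}$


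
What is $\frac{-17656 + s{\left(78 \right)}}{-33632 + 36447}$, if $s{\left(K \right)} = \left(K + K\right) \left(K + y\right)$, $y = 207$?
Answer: $\frac{26804}{2815} \approx 9.5219$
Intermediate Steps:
$s{\left(K \right)} = 2 K \left(207 + K\right)$ ($s{\left(K \right)} = \left(K + K\right) \left(K + 207\right) = 2 K \left(207 + K\right)$)
$\frac{-17656 + s{\left(78 \right)}}{-33632 + 36447} = \frac{-17656 + 2 \cdot 78 \left(207 + 78\right)}{-33632 + 36447} = \frac{-17656 + 2 \cdot 78 \cdot 285}{2815} = \left(-17656 + 44460\right) \frac{1}{2815} = 26804 \cdot \frac{1}{2815} = \frac{26804}{2815}$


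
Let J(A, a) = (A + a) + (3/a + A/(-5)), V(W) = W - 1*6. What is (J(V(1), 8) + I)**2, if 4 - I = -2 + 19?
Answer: 4761/64 ≈ 74.391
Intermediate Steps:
V(W) = -6 + W (V(W) = W - 6 = -6 + W)
J(A, a) = a + 3/a + 4*A/5 (J(A, a) = (A + a) + (3/a + A*(-1/5)) = (A + a) + (3/a - A/5) = a + 3/a + 4*A/5)
I = -13 (I = 4 - (-2 + 19) = 4 - 1*17 = 4 - 17 = -13)
(J(V(1), 8) + I)**2 = ((8 + 3/8 + 4*(-6 + 1)/5) - 13)**2 = ((8 + 3*(1/8) + (4/5)*(-5)) - 13)**2 = ((8 + 3/8 - 4) - 13)**2 = (35/8 - 13)**2 = (-69/8)**2 = 4761/64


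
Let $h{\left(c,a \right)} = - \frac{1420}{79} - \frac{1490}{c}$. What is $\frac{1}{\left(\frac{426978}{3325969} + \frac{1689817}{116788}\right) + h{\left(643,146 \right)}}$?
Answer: $- \frac{19731244692854884}{112359010541463851} \approx -0.17561$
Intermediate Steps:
$h{\left(c,a \right)} = - \frac{1420}{79} - \frac{1490}{c}$ ($h{\left(c,a \right)} = \left(-1420\right) \frac{1}{79} - \frac{1490}{c} = - \frac{1420}{79} - \frac{1490}{c}$)
$\frac{1}{\left(\frac{426978}{3325969} + \frac{1689817}{116788}\right) + h{\left(643,146 \right)}} = \frac{1}{\left(\frac{426978}{3325969} + \frac{1689817}{116788}\right) - \left(\frac{1420}{79} + \frac{1490}{643}\right)} = \frac{1}{\left(426978 \cdot \frac{1}{3325969} + 1689817 \cdot \frac{1}{116788}\right) - \frac{1030770}{50797}} = \frac{1}{\left(\frac{426978}{3325969} + \frac{1689817}{116788}\right) - \frac{1030770}{50797}} = \frac{1}{\frac{5670144864337}{388433267572} - \frac{1030770}{50797}} = \frac{1}{- \frac{112359010541463851}{19731244692854884}} = - \frac{19731244692854884}{112359010541463851}$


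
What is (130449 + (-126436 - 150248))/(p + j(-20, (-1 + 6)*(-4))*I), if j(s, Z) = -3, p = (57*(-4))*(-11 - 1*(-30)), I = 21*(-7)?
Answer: 48745/1297 ≈ 37.583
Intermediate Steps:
I = -147
p = -4332 (p = -228*(-11 + 30) = -228*19 = -4332)
(130449 + (-126436 - 150248))/(p + j(-20, (-1 + 6)*(-4))*I) = (130449 + (-126436 - 150248))/(-4332 - 3*(-147)) = (130449 - 276684)/(-4332 + 441) = -146235/(-3891) = -146235*(-1/3891) = 48745/1297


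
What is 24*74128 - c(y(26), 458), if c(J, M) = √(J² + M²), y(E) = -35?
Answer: 1779072 - √210989 ≈ 1.7786e+6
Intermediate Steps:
24*74128 - c(y(26), 458) = 24*74128 - √((-35)² + 458²) = 1779072 - √(1225 + 209764) = 1779072 - √210989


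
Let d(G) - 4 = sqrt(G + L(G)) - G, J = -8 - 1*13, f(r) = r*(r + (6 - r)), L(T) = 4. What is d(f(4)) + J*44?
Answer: -944 + 2*sqrt(7) ≈ -938.71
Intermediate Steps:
f(r) = 6*r (f(r) = r*6 = 6*r)
J = -21 (J = -8 - 13 = -21)
d(G) = 4 + sqrt(4 + G) - G (d(G) = 4 + (sqrt(G + 4) - G) = 4 + (sqrt(4 + G) - G) = 4 + sqrt(4 + G) - G)
d(f(4)) + J*44 = (4 + sqrt(4 + 6*4) - 6*4) - 21*44 = (4 + sqrt(4 + 24) - 1*24) - 924 = (4 + sqrt(28) - 24) - 924 = (4 + 2*sqrt(7) - 24) - 924 = (-20 + 2*sqrt(7)) - 924 = -944 + 2*sqrt(7)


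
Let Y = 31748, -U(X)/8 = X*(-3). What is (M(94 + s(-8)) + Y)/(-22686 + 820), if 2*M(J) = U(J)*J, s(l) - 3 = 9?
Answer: -83290/10933 ≈ -7.6182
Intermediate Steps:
U(X) = 24*X (U(X) = -8*X*(-3) = -(-24)*X = 24*X)
s(l) = 12 (s(l) = 3 + 9 = 12)
M(J) = 12*J² (M(J) = ((24*J)*J)/2 = (24*J²)/2 = 12*J²)
(M(94 + s(-8)) + Y)/(-22686 + 820) = (12*(94 + 12)² + 31748)/(-22686 + 820) = (12*106² + 31748)/(-21866) = (12*11236 + 31748)*(-1/21866) = (134832 + 31748)*(-1/21866) = 166580*(-1/21866) = -83290/10933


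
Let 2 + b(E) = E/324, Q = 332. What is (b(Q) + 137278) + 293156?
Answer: 34865075/81 ≈ 4.3043e+5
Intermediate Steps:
b(E) = -2 + E/324
(b(Q) + 137278) + 293156 = ((-2 + (1/324)*332) + 137278) + 293156 = ((-2 + 83/81) + 137278) + 293156 = (-79/81 + 137278) + 293156 = 11119439/81 + 293156 = 34865075/81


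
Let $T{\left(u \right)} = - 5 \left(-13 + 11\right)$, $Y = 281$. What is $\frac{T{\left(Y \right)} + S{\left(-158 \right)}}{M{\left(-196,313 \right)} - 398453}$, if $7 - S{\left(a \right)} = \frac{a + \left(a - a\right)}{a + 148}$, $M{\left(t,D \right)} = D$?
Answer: $- \frac{3}{995350} \approx -3.014 \cdot 10^{-6}$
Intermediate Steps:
$S{\left(a \right)} = 7 - \frac{a}{148 + a}$ ($S{\left(a \right)} = 7 - \frac{a + \left(a - a\right)}{a + 148} = 7 - \frac{a + 0}{148 + a} = 7 - \frac{a}{148 + a}$)
$T{\left(u \right)} = 10$ ($T{\left(u \right)} = \left(-5\right) \left(-2\right) = 10$)
$\frac{T{\left(Y \right)} + S{\left(-158 \right)}}{M{\left(-196,313 \right)} - 398453} = \frac{10 + \frac{2 \left(518 + 3 \left(-158\right)\right)}{148 - 158}}{313 - 398453} = \frac{10 + \frac{2 \left(518 - 474\right)}{-10}}{-398140} = \left(10 + 2 \left(- \frac{1}{10}\right) 44\right) \left(- \frac{1}{398140}\right) = \left(10 - \frac{44}{5}\right) \left(- \frac{1}{398140}\right) = \frac{6}{5} \left(- \frac{1}{398140}\right) = - \frac{3}{995350}$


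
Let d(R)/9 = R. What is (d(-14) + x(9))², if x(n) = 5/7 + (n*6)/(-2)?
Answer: 1136356/49 ≈ 23191.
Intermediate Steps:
d(R) = 9*R
x(n) = 5/7 - 3*n (x(n) = 5*(⅐) + (6*n)*(-½) = 5/7 - 3*n)
(d(-14) + x(9))² = (9*(-14) + (5/7 - 3*9))² = (-126 + (5/7 - 27))² = (-126 - 184/7)² = (-1066/7)² = 1136356/49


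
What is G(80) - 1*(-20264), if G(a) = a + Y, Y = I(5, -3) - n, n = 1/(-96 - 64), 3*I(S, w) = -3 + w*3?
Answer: 3254401/160 ≈ 20340.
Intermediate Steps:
I(S, w) = -1 + w (I(S, w) = (-3 + w*3)/3 = (-3 + 3*w)/3 = -1 + w)
n = -1/160 (n = 1/(-160) = -1/160 ≈ -0.0062500)
Y = -639/160 (Y = (-1 - 3) - 1*(-1/160) = -4 + 1/160 = -639/160 ≈ -3.9938)
G(a) = -639/160 + a (G(a) = a - 639/160 = -639/160 + a)
G(80) - 1*(-20264) = (-639/160 + 80) - 1*(-20264) = 12161/160 + 20264 = 3254401/160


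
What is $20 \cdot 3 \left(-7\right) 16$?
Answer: $-6720$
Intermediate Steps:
$20 \cdot 3 \left(-7\right) 16 = 20 \left(-21\right) 16 = \left(-420\right) 16 = -6720$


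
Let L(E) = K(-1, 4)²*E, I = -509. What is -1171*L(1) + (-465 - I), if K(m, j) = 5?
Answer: -29231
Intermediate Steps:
L(E) = 25*E (L(E) = 5²*E = 25*E)
-1171*L(1) + (-465 - I) = -29275 + (-465 - 1*(-509)) = -1171*25 + (-465 + 509) = -29275 + 44 = -29231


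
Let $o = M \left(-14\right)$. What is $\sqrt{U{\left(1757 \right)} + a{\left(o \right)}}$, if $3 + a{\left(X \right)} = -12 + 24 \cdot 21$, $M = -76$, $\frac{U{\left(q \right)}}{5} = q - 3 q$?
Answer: $i \sqrt{17081} \approx 130.69 i$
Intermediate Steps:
$U{\left(q \right)} = - 10 q$ ($U{\left(q \right)} = 5 \left(q - 3 q\right) = 5 \left(- 2 q\right) = - 10 q$)
$o = 1064$ ($o = \left(-76\right) \left(-14\right) = 1064$)
$a{\left(X \right)} = 489$ ($a{\left(X \right)} = -3 + \left(-12 + 24 \cdot 21\right) = -3 + \left(-12 + 504\right) = -3 + 492 = 489$)
$\sqrt{U{\left(1757 \right)} + a{\left(o \right)}} = \sqrt{\left(-10\right) 1757 + 489} = \sqrt{-17570 + 489} = \sqrt{-17081} = i \sqrt{17081}$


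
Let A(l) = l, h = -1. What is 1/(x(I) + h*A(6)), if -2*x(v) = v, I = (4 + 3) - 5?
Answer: -⅐ ≈ -0.14286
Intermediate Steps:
I = 2 (I = 7 - 5 = 2)
x(v) = -v/2
1/(x(I) + h*A(6)) = 1/(-½*2 - 1*6) = 1/(-1 - 6) = 1/(-7) = -⅐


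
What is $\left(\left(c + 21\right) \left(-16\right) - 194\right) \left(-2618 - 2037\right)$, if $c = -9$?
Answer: $1796830$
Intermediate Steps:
$\left(\left(c + 21\right) \left(-16\right) - 194\right) \left(-2618 - 2037\right) = \left(\left(-9 + 21\right) \left(-16\right) - 194\right) \left(-2618 - 2037\right) = \left(12 \left(-16\right) - 194\right) \left(-4655\right) = \left(-192 - 194\right) \left(-4655\right) = \left(-386\right) \left(-4655\right) = 1796830$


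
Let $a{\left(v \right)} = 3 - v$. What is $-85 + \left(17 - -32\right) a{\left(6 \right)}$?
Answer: $-232$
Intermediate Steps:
$-85 + \left(17 - -32\right) a{\left(6 \right)} = -85 + \left(17 - -32\right) \left(3 - 6\right) = -85 + \left(17 + 32\right) \left(3 - 6\right) = -85 + 49 \left(-3\right) = -85 - 147 = -232$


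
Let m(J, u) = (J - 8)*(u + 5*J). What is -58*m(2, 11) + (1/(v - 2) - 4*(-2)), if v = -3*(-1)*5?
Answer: 95109/13 ≈ 7316.1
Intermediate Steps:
m(J, u) = (-8 + J)*(u + 5*J)
v = 15 (v = 3*5 = 15)
-58*m(2, 11) + (1/(v - 2) - 4*(-2)) = -58*(-40*2 - 8*11 + 5*2² + 2*11) + (1/(15 - 2) - 4*(-2)) = -58*(-80 - 88 + 5*4 + 22) + (1/13 + 8) = -58*(-80 - 88 + 20 + 22) + (1/13 + 8) = -58*(-126) + 105/13 = 7308 + 105/13 = 95109/13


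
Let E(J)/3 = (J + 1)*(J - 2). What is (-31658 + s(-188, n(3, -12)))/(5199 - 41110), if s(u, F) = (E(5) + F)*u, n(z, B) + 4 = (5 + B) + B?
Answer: 37486/35911 ≈ 1.0439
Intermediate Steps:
n(z, B) = 1 + 2*B (n(z, B) = -4 + ((5 + B) + B) = -4 + (5 + 2*B) = 1 + 2*B)
E(J) = 3*(1 + J)*(-2 + J) (E(J) = 3*((J + 1)*(J - 2)) = 3*((1 + J)*(-2 + J)) = 3*(1 + J)*(-2 + J))
s(u, F) = u*(54 + F) (s(u, F) = ((-6 - 3*5 + 3*5²) + F)*u = ((-6 - 15 + 3*25) + F)*u = ((-6 - 15 + 75) + F)*u = (54 + F)*u = u*(54 + F))
(-31658 + s(-188, n(3, -12)))/(5199 - 41110) = (-31658 - 188*(54 + (1 + 2*(-12))))/(5199 - 41110) = (-31658 - 188*(54 + (1 - 24)))/(-35911) = (-31658 - 188*(54 - 23))*(-1/35911) = (-31658 - 188*31)*(-1/35911) = (-31658 - 5828)*(-1/35911) = -37486*(-1/35911) = 37486/35911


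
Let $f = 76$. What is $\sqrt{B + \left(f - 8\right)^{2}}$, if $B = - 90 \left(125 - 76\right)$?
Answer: $\sqrt{214} \approx 14.629$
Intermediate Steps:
$B = -4410$ ($B = \left(-90\right) 49 = -4410$)
$\sqrt{B + \left(f - 8\right)^{2}} = \sqrt{-4410 + \left(76 - 8\right)^{2}} = \sqrt{-4410 + 68^{2}} = \sqrt{-4410 + 4624} = \sqrt{214}$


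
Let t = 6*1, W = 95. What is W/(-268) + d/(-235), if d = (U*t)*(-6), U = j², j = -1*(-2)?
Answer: 16267/62980 ≈ 0.25829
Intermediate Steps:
t = 6
j = 2
U = 4 (U = 2² = 4)
d = -144 (d = (4*6)*(-6) = 24*(-6) = -144)
W/(-268) + d/(-235) = 95/(-268) - 144/(-235) = 95*(-1/268) - 144*(-1/235) = -95/268 + 144/235 = 16267/62980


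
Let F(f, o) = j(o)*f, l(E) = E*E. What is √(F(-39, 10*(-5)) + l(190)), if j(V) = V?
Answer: 5*√1522 ≈ 195.06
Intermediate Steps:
l(E) = E²
F(f, o) = f*o (F(f, o) = o*f = f*o)
√(F(-39, 10*(-5)) + l(190)) = √(-390*(-5) + 190²) = √(-39*(-50) + 36100) = √(1950 + 36100) = √38050 = 5*√1522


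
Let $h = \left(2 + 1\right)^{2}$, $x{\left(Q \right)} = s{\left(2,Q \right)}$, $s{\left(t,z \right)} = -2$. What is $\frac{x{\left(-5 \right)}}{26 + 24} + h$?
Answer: $\frac{224}{25} \approx 8.96$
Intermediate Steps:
$x{\left(Q \right)} = -2$
$h = 9$ ($h = 3^{2} = 9$)
$\frac{x{\left(-5 \right)}}{26 + 24} + h = \frac{1}{26 + 24} \left(-2\right) + 9 = \frac{1}{50} \left(-2\right) + 9 = - \frac{1}{25} + 9 = \frac{224}{25}$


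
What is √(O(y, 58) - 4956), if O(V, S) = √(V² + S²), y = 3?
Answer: √(-4956 + √3373) ≈ 69.985*I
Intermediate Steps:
O(V, S) = √(S² + V²)
√(O(y, 58) - 4956) = √(√(58² + 3²) - 4956) = √(√(3364 + 9) - 4956) = √(√3373 - 4956) = √(-4956 + √3373)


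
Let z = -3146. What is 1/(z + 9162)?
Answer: 1/6016 ≈ 0.00016622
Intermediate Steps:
1/(z + 9162) = 1/(-3146 + 9162) = 1/6016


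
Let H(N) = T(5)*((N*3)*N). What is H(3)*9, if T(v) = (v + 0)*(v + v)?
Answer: 12150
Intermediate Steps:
T(v) = 2*v**2 (T(v) = v*(2*v) = 2*v**2)
H(N) = 150*N**2 (H(N) = (2*5**2)*((N*3)*N) = (2*25)*((3*N)*N) = 50*(3*N**2) = 150*N**2)
H(3)*9 = (150*3**2)*9 = (150*9)*9 = 1350*9 = 12150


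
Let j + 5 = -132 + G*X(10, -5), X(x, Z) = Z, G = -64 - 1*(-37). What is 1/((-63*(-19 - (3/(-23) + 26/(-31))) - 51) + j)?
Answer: 713/772139 ≈ 0.00092341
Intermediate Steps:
G = -27 (G = -64 + 37 = -27)
j = -2 (j = -5 + (-132 - 27*(-5)) = -5 + (-132 + 135) = -5 + 3 = -2)
1/((-63*(-19 - (3/(-23) + 26/(-31))) - 51) + j) = 1/((-63*(-19 - (3/(-23) + 26/(-31))) - 51) - 2) = 1/((-63*(-19 - (3*(-1/23) + 26*(-1/31))) - 51) - 2) = 1/((-63*(-19 - (-3/23 - 26/31)) - 51) - 2) = 1/((-63*(-19 - 1*(-691/713)) - 51) - 2) = 1/((-63*(-19 + 691/713) - 51) - 2) = 1/((-63*(-12856/713) - 51) - 2) = 1/((809928/713 - 51) - 2) = 1/(773565/713 - 2) = 1/(772139/713) = 713/772139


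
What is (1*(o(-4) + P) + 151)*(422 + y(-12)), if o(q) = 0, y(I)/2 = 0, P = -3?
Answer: 62456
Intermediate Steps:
y(I) = 0 (y(I) = 2*0 = 0)
(1*(o(-4) + P) + 151)*(422 + y(-12)) = (1*(0 - 3) + 151)*(422 + 0) = (1*(-3) + 151)*422 = (-3 + 151)*422 = 148*422 = 62456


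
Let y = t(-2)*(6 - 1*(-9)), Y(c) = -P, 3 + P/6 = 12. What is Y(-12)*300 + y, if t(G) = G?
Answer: -16230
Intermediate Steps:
P = 54 (P = -18 + 6*12 = -18 + 72 = 54)
Y(c) = -54 (Y(c) = -1*54 = -54)
y = -30 (y = -2*(6 - 1*(-9)) = -2*(6 + 9) = -2*15 = -30)
Y(-12)*300 + y = -54*300 - 30 = -16200 - 30 = -16230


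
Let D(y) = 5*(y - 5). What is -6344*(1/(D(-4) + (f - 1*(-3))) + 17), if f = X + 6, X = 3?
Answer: -3552640/33 ≈ -1.0766e+5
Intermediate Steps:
f = 9 (f = 3 + 6 = 9)
D(y) = -25 + 5*y (D(y) = 5*(-5 + y) = -25 + 5*y)
-6344*(1/(D(-4) + (f - 1*(-3))) + 17) = -6344*(1/((-25 + 5*(-4)) + (9 - 1*(-3))) + 17) = -6344*(1/((-25 - 20) + (9 + 3)) + 17) = -6344*(1/(-45 + 12) + 17) = -6344*(1/(-33) + 17) = -6344*(-1/33 + 17) = -6344*560/33 = -244*14560/33 = -3552640/33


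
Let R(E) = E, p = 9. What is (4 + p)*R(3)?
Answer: 39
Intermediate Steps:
(4 + p)*R(3) = (4 + 9)*3 = 13*3 = 39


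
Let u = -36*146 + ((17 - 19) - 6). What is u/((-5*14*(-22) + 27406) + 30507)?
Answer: -5264/59453 ≈ -0.088541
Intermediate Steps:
u = -5264 (u = -5256 + (-2 - 6) = -5256 - 8 = -5264)
u/((-5*14*(-22) + 27406) + 30507) = -5264/((-5*14*(-22) + 27406) + 30507) = -5264/((-70*(-22) + 27406) + 30507) = -5264/((1540 + 27406) + 30507) = -5264/(28946 + 30507) = -5264/59453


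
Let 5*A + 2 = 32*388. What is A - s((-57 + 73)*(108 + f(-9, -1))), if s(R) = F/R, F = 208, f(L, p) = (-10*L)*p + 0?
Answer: 223387/90 ≈ 2482.1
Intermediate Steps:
f(L, p) = -10*L*p (f(L, p) = -10*L*p + 0 = -10*L*p)
A = 12414/5 (A = -⅖ + (32*388)/5 = -⅖ + (⅕)*12416 = -⅖ + 12416/5 = 12414/5 ≈ 2482.8)
s(R) = 208/R
A - s((-57 + 73)*(108 + f(-9, -1))) = 12414/5 - 208/((-57 + 73)*(108 - 10*(-9)*(-1))) = 12414/5 - 208/(16*(108 - 90)) = 12414/5 - 208/(16*18) = 12414/5 - 208/288 = 12414/5 - 1*13/18 = 12414/5 - 13/18 = 223387/90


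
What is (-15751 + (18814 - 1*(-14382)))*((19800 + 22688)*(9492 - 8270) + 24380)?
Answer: 906175570620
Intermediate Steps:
(-15751 + (18814 - 1*(-14382)))*((19800 + 22688)*(9492 - 8270) + 24380) = (-15751 + (18814 + 14382))*(42488*1222 + 24380) = (-15751 + 33196)*(51920336 + 24380) = 17445*51944716 = 906175570620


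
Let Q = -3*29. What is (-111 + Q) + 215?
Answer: 17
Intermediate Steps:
Q = -87
(-111 + Q) + 215 = (-111 - 87) + 215 = -198 + 215 = 17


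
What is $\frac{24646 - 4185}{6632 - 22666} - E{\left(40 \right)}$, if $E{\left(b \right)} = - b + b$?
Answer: $- \frac{20461}{16034} \approx -1.2761$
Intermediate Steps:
$E{\left(b \right)} = 0$
$\frac{24646 - 4185}{6632 - 22666} - E{\left(40 \right)} = \frac{24646 - 4185}{6632 - 22666} - 0 = \frac{20461}{-16034} + 0 = 20461 \left(- \frac{1}{16034}\right) + 0 = - \frac{20461}{16034} + 0 = - \frac{20461}{16034}$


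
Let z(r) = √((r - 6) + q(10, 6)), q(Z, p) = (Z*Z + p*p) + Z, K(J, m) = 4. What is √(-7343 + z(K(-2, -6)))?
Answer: I*√7331 ≈ 85.621*I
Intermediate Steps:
q(Z, p) = Z + Z² + p² (q(Z, p) = (Z² + p²) + Z = Z + Z² + p²)
z(r) = √(140 + r) (z(r) = √((r - 6) + (10 + 10² + 6²)) = √((-6 + r) + (10 + 100 + 36)) = √((-6 + r) + 146) = √(140 + r))
√(-7343 + z(K(-2, -6))) = √(-7343 + √(140 + 4)) = √(-7343 + √144) = √(-7343 + 12) = √(-7331) = I*√7331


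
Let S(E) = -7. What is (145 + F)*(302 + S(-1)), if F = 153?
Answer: 87910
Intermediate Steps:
(145 + F)*(302 + S(-1)) = (145 + 153)*(302 - 7) = 298*295 = 87910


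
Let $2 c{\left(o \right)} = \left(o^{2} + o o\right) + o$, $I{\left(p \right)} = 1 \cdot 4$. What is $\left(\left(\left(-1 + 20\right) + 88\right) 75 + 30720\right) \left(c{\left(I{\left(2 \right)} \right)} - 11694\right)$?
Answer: $-452386620$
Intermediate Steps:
$I{\left(p \right)} = 4$
$c{\left(o \right)} = o^{2} + \frac{o}{2}$ ($c{\left(o \right)} = \frac{\left(o^{2} + o o\right) + o}{2} = \frac{\left(o^{2} + o^{2}\right) + o}{2} = \frac{2 o^{2} + o}{2} = \frac{o + 2 o^{2}}{2} = o^{2} + \frac{o}{2}$)
$\left(\left(\left(-1 + 20\right) + 88\right) 75 + 30720\right) \left(c{\left(I{\left(2 \right)} \right)} - 11694\right) = \left(\left(\left(-1 + 20\right) + 88\right) 75 + 30720\right) \left(4 \left(\frac{1}{2} + 4\right) - 11694\right) = \left(\left(19 + 88\right) 75 + 30720\right) \left(4 \cdot \frac{9}{2} - 11694\right) = \left(107 \cdot 75 + 30720\right) \left(18 - 11694\right) = \left(8025 + 30720\right) \left(-11676\right) = 38745 \left(-11676\right) = -452386620$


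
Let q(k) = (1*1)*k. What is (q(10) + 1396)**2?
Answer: 1976836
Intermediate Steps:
q(k) = k (q(k) = 1*k = k)
(q(10) + 1396)**2 = (10 + 1396)**2 = 1406**2 = 1976836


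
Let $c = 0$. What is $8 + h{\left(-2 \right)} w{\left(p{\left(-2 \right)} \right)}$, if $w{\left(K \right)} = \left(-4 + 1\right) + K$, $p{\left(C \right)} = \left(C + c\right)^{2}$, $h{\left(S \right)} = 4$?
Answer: $12$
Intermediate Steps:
$p{\left(C \right)} = C^{2}$ ($p{\left(C \right)} = \left(C + 0\right)^{2} = C^{2}$)
$w{\left(K \right)} = -3 + K$
$8 + h{\left(-2 \right)} w{\left(p{\left(-2 \right)} \right)} = 8 + 4 \left(-3 + \left(-2\right)^{2}\right) = 8 + 4 \left(-3 + 4\right) = 8 + 4 \cdot 1 = 8 + 4 = 12$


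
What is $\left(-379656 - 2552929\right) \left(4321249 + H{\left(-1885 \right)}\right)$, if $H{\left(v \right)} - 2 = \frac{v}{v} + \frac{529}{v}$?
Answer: $- \frac{4777509115982847}{377} \approx -1.2672 \cdot 10^{13}$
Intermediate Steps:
$H{\left(v \right)} = 3 + \frac{529}{v}$ ($H{\left(v \right)} = 2 + \left(\frac{v}{v} + \frac{529}{v}\right) = 2 + \left(1 + \frac{529}{v}\right) = 3 + \frac{529}{v}$)
$\left(-379656 - 2552929\right) \left(4321249 + H{\left(-1885 \right)}\right) = \left(-379656 - 2552929\right) \left(4321249 + \left(3 + \frac{529}{-1885}\right)\right) = - 2932585 \left(4321249 + \left(3 + 529 \left(- \frac{1}{1885}\right)\right)\right) = - 2932585 \left(4321249 + \left(3 - \frac{529}{1885}\right)\right) = - 2932585 \left(4321249 + \frac{5126}{1885}\right) = \left(-2932585\right) \frac{8145559491}{1885} = - \frac{4777509115982847}{377}$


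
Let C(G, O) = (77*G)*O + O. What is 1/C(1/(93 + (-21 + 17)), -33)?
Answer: -89/5478 ≈ -0.016247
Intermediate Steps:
C(G, O) = O + 77*G*O (C(G, O) = 77*G*O + O = O + 77*G*O)
1/C(1/(93 + (-21 + 17)), -33) = 1/(-33*(1 + 77/(93 + (-21 + 17)))) = 1/(-33*(1 + 77/(93 - 4))) = 1/(-33*(1 + 77/89)) = 1/(-33*166/89) = 1/(-5478/89) = -89/5478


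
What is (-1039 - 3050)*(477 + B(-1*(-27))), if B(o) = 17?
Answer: -2019966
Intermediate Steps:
(-1039 - 3050)*(477 + B(-1*(-27))) = (-1039 - 3050)*(477 + 17) = -4089*494 = -2019966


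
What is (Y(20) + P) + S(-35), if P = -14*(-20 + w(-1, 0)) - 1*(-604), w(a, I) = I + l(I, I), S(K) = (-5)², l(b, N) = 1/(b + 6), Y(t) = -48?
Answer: 2576/3 ≈ 858.67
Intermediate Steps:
l(b, N) = 1/(6 + b)
S(K) = 25
w(a, I) = I + 1/(6 + I)
P = 2645/3 (P = -14*(-20 + (1 + 0*(6 + 0))/(6 + 0)) - 1*(-604) = -14*(-20 + (1 + 0*6)/6) + 604 = -14*(-20 + (1 + 0)/6) + 604 = -14*(-20 + (⅙)*1) + 604 = -14*(-20 + ⅙) + 604 = -14*(-119/6) + 604 = 833/3 + 604 = 2645/3 ≈ 881.67)
(Y(20) + P) + S(-35) = (-48 + 2645/3) + 25 = 2501/3 + 25 = 2576/3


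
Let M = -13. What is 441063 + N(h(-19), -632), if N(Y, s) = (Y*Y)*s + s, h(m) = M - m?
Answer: 417679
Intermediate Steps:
h(m) = -13 - m
N(Y, s) = s + s*Y**2 (N(Y, s) = Y**2*s + s = s*Y**2 + s = s + s*Y**2)
441063 + N(h(-19), -632) = 441063 - 632*(1 + (-13 - 1*(-19))**2) = 441063 - 632*(1 + (-13 + 19)**2) = 441063 - 632*(1 + 6**2) = 441063 - 632*(1 + 36) = 441063 - 632*37 = 441063 - 23384 = 417679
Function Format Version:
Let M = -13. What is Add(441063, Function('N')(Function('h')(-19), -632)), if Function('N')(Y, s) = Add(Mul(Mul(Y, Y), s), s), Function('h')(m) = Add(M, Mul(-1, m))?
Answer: 417679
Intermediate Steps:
Function('h')(m) = Add(-13, Mul(-1, m))
Function('N')(Y, s) = Add(s, Mul(s, Pow(Y, 2))) (Function('N')(Y, s) = Add(Mul(Pow(Y, 2), s), s) = Add(Mul(s, Pow(Y, 2)), s) = Add(s, Mul(s, Pow(Y, 2))))
Add(441063, Function('N')(Function('h')(-19), -632)) = Add(441063, Mul(-632, Add(1, Pow(Add(-13, Mul(-1, -19)), 2)))) = Add(441063, Mul(-632, Add(1, Pow(Add(-13, 19), 2)))) = Add(441063, Mul(-632, Add(1, Pow(6, 2)))) = Add(441063, Mul(-632, Add(1, 36))) = Add(441063, Mul(-632, 37)) = Add(441063, -23384) = 417679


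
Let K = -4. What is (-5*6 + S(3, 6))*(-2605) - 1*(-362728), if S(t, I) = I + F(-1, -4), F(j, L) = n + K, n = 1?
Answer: 433063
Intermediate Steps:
F(j, L) = -3 (F(j, L) = 1 - 4 = -3)
S(t, I) = -3 + I (S(t, I) = I - 3 = -3 + I)
(-5*6 + S(3, 6))*(-2605) - 1*(-362728) = (-5*6 + (-3 + 6))*(-2605) - 1*(-362728) = (-30 + 3)*(-2605) + 362728 = -27*(-2605) + 362728 = 70335 + 362728 = 433063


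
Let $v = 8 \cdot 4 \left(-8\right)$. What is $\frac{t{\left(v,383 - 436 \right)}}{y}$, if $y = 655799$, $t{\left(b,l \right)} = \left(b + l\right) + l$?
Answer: $- \frac{362}{655799} \approx -0.000552$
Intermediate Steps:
$v = -256$ ($v = 32 \left(-8\right) = -256$)
$t{\left(b,l \right)} = b + 2 l$
$\frac{t{\left(v,383 - 436 \right)}}{y} = \frac{-256 + 2 \left(383 - 436\right)}{655799} = \left(-256 + 2 \left(-53\right)\right) \frac{1}{655799} = \left(-256 - 106\right) \frac{1}{655799} = \left(-362\right) \frac{1}{655799} = - \frac{362}{655799}$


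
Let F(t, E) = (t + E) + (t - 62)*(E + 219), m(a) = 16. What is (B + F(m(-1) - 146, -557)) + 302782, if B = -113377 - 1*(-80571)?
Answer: 334185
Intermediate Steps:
B = -32806 (B = -113377 + 80571 = -32806)
F(t, E) = E + t + (-62 + t)*(219 + E) (F(t, E) = (E + t) + (-62 + t)*(219 + E) = E + t + (-62 + t)*(219 + E))
(B + F(m(-1) - 146, -557)) + 302782 = (-32806 + (-13578 - 61*(-557) + 220*(16 - 146) - 557*(16 - 146))) + 302782 = (-32806 + (-13578 + 33977 + 220*(-130) - 557*(-130))) + 302782 = (-32806 + (-13578 + 33977 - 28600 + 72410)) + 302782 = (-32806 + 64209) + 302782 = 31403 + 302782 = 334185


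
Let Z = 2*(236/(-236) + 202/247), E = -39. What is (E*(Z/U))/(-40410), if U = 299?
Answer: -3/2550769 ≈ -1.1761e-6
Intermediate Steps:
Z = -90/247 (Z = 2*(236*(-1/236) + 202*(1/247)) = 2*(-1 + 202/247) = 2*(-45/247) = -90/247 ≈ -0.36437)
(E*(Z/U))/(-40410) = -(-270)/(19*299)/(-40410) = -(-270)/(19*299)*(-1/40410) = -39*(-90/73853)*(-1/40410) = (270/5681)*(-1/40410) = -3/2550769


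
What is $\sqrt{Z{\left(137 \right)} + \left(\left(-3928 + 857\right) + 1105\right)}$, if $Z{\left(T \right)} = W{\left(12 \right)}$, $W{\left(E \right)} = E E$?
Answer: $i \sqrt{1822} \approx 42.685 i$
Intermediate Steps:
$W{\left(E \right)} = E^{2}$
$Z{\left(T \right)} = 144$ ($Z{\left(T \right)} = 12^{2} = 144$)
$\sqrt{Z{\left(137 \right)} + \left(\left(-3928 + 857\right) + 1105\right)} = \sqrt{144 + \left(\left(-3928 + 857\right) + 1105\right)} = \sqrt{144 + \left(-3071 + 1105\right)} = \sqrt{144 - 1966} = \sqrt{-1822} = i \sqrt{1822}$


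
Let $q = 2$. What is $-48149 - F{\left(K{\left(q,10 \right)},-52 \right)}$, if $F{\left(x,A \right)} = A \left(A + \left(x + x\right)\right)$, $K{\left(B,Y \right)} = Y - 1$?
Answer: $-49917$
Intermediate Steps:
$K{\left(B,Y \right)} = -1 + Y$
$F{\left(x,A \right)} = A \left(A + 2 x\right)$
$-48149 - F{\left(K{\left(q,10 \right)},-52 \right)} = -48149 - - 52 \left(-52 + 2 \left(-1 + 10\right)\right) = -48149 - - 52 \left(-52 + 2 \cdot 9\right) = -48149 - - 52 \left(-52 + 18\right) = -48149 - \left(-52\right) \left(-34\right) = -48149 - 1768 = -49917$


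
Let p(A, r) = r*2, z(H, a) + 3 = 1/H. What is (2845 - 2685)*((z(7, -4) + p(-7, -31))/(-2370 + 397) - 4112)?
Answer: -9086460480/13811 ≈ -6.5792e+5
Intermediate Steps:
z(H, a) = -3 + 1/H
p(A, r) = 2*r
(2845 - 2685)*((z(7, -4) + p(-7, -31))/(-2370 + 397) - 4112) = (2845 - 2685)*(((-3 + 1/7) + 2*(-31))/(-2370 + 397) - 4112) = 160*(((-3 + ⅐) - 62)/(-1973) - 4112) = 160*((-20/7 - 62)*(-1/1973) - 4112) = 160*(-454/7*(-1/1973) - 4112) = 160*(454/13811 - 4112) = 160*(-56790378/13811) = -9086460480/13811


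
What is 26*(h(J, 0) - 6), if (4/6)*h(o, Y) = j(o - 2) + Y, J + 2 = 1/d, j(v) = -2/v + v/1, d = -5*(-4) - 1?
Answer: -137839/475 ≈ -290.19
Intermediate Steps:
d = 19 (d = 20 - 1 = 19)
j(v) = v - 2/v (j(v) = -2/v + v*1 = -2/v + v = v - 2/v)
J = -37/19 (J = -2 + 1/19 = -37/19 ≈ -1.9474)
h(o, Y) = -3 - 3/(-2 + o) + 3*Y/2 + 3*o/2 (h(o, Y) = 3*(((o - 2) - 2/(o - 2)) + Y)/2 = 3*(((-2 + o) - 2/(-2 + o)) + Y)/2 = 3*((-2 + o - 2/(-2 + o)) + Y)/2 = 3*(-2 + Y + o - 2/(-2 + o))/2 = -3 - 3/(-2 + o) + 3*Y/2 + 3*o/2)
26*(h(J, 0) - 6) = 26*(3*(-2 + (2 - 1*(-37/19))² + 0*(-2 - 37/19))/(2*(-2 - 37/19)) - 6) = 26*(3*(-2 + (2 + 37/19)² + 0*(-75/19))/(2*(-75/19)) - 6) = 26*((3/2)*(-19/75)*(-2 + (75/19)² + 0) - 6) = 26*((3/2)*(-19/75)*(-2 + 5625/361 + 0) - 6) = 26*((3/2)*(-19/75)*(4903/361) - 6) = 26*(-4903/950 - 6) = 26*(-10603/950) = -137839/475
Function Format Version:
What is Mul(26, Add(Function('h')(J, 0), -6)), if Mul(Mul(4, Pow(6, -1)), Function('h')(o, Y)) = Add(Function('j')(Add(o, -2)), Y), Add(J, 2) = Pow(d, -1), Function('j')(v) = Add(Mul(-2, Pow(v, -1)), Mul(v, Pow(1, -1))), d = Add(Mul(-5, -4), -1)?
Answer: Rational(-137839, 475) ≈ -290.19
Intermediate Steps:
d = 19 (d = Add(20, -1) = 19)
Function('j')(v) = Add(v, Mul(-2, Pow(v, -1))) (Function('j')(v) = Add(Mul(-2, Pow(v, -1)), Mul(v, 1)) = Add(Mul(-2, Pow(v, -1)), v) = Add(v, Mul(-2, Pow(v, -1))))
J = Rational(-37, 19) (J = Add(-2, Pow(19, -1)) = Add(-2, Rational(1, 19)) = Rational(-37, 19) ≈ -1.9474)
Function('h')(o, Y) = Add(-3, Mul(-3, Pow(Add(-2, o), -1)), Mul(Rational(3, 2), Y), Mul(Rational(3, 2), o)) (Function('h')(o, Y) = Mul(Rational(3, 2), Add(Add(Add(o, -2), Mul(-2, Pow(Add(o, -2), -1))), Y)) = Mul(Rational(3, 2), Add(Add(Add(-2, o), Mul(-2, Pow(Add(-2, o), -1))), Y)) = Mul(Rational(3, 2), Add(Add(-2, o, Mul(-2, Pow(Add(-2, o), -1))), Y)) = Mul(Rational(3, 2), Add(-2, Y, o, Mul(-2, Pow(Add(-2, o), -1)))) = Add(-3, Mul(-3, Pow(Add(-2, o), -1)), Mul(Rational(3, 2), Y), Mul(Rational(3, 2), o)))
Mul(26, Add(Function('h')(J, 0), -6)) = Mul(26, Add(Mul(Rational(3, 2), Pow(Add(-2, Rational(-37, 19)), -1), Add(-2, Pow(Add(2, Mul(-1, Rational(-37, 19))), 2), Mul(0, Add(-2, Rational(-37, 19))))), -6)) = Mul(26, Add(Mul(Rational(3, 2), Pow(Rational(-75, 19), -1), Add(-2, Pow(Add(2, Rational(37, 19)), 2), Mul(0, Rational(-75, 19)))), -6)) = Mul(26, Add(Mul(Rational(3, 2), Rational(-19, 75), Add(-2, Pow(Rational(75, 19), 2), 0)), -6)) = Mul(26, Add(Mul(Rational(3, 2), Rational(-19, 75), Add(-2, Rational(5625, 361), 0)), -6)) = Mul(26, Add(Mul(Rational(3, 2), Rational(-19, 75), Rational(4903, 361)), -6)) = Mul(26, Add(Rational(-4903, 950), -6)) = Mul(26, Rational(-10603, 950)) = Rational(-137839, 475)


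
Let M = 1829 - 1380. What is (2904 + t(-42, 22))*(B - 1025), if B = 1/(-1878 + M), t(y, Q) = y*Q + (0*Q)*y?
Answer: -2900157480/1429 ≈ -2.0295e+6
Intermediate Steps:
M = 449
t(y, Q) = Q*y (t(y, Q) = Q*y + 0*y = Q*y + 0 = Q*y)
B = -1/1429 (B = 1/(-1878 + 449) = 1/(-1429) = -1/1429 ≈ -0.00069979)
(2904 + t(-42, 22))*(B - 1025) = (2904 + 22*(-42))*(-1/1429 - 1025) = (2904 - 924)*(-1464726/1429) = 1980*(-1464726/1429) = -2900157480/1429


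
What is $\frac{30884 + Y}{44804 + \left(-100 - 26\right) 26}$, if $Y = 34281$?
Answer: $\frac{65165}{41528} \approx 1.5692$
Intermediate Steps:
$\frac{30884 + Y}{44804 + \left(-100 - 26\right) 26} = \frac{30884 + 34281}{44804 + \left(-100 - 26\right) 26} = \frac{65165}{44804 - 3276} = \frac{65165}{41528}$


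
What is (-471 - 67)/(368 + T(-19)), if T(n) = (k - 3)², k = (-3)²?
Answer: -269/202 ≈ -1.3317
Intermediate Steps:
k = 9
T(n) = 36 (T(n) = (9 - 3)² = 6² = 36)
(-471 - 67)/(368 + T(-19)) = (-471 - 67)/(368 + 36) = -538/404 = -538*1/404 = -269/202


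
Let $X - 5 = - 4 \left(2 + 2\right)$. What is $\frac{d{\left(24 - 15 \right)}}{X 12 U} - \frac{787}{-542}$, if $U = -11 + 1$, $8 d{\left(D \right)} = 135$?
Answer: $\frac{279463}{190784} \approx 1.4648$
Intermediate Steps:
$d{\left(D \right)} = \frac{135}{8}$ ($d{\left(D \right)} = \frac{1}{8} \cdot 135 = \frac{135}{8}$)
$X = -11$ ($X = 5 - 4 \left(2 + 2\right) = 5 - 16 = -11$)
$U = -10$
$\frac{d{\left(24 - 15 \right)}}{X 12 U} - \frac{787}{-542} = \frac{135}{8 \left(-11\right) 12 \left(-10\right)} - \frac{787}{-542} = \frac{135}{8 \left(\left(-132\right) \left(-10\right)\right)} - - \frac{787}{542} = \frac{135}{8 \cdot 1320} + \frac{787}{542} = \frac{135}{8} \cdot \frac{1}{1320} + \frac{787}{542} = \frac{9}{704} + \frac{787}{542} = \frac{279463}{190784}$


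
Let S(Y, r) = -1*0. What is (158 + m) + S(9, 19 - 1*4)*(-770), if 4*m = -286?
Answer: 173/2 ≈ 86.500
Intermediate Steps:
m = -143/2 (m = (¼)*(-286) = -143/2 ≈ -71.500)
S(Y, r) = 0
(158 + m) + S(9, 19 - 1*4)*(-770) = (158 - 143/2) + 0*(-770) = 173/2 + 0 = 173/2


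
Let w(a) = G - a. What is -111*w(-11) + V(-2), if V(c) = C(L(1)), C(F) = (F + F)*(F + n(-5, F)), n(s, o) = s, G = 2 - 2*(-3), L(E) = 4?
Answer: -2117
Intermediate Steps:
G = 8 (G = 2 + 6 = 8)
w(a) = 8 - a
C(F) = 2*F*(-5 + F) (C(F) = (F + F)*(F - 5) = (2*F)*(-5 + F) = 2*F*(-5 + F))
V(c) = -8 (V(c) = 2*4*(-5 + 4) = 2*4*(-1) = -8)
-111*w(-11) + V(-2) = -111*(8 - 1*(-11)) - 8 = -111*(8 + 11) - 8 = -111*19 - 8 = -2109 - 8 = -2117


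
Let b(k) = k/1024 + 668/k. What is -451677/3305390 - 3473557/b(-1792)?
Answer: 5143693906814213/3143425890 ≈ 1.6363e+6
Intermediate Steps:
b(k) = 668/k + k/1024 (b(k) = k*(1/1024) + 668/k = k/1024 + 668/k = 668/k + k/1024)
-451677/3305390 - 3473557/b(-1792) = -451677/3305390 - 3473557/(668/(-1792) + (1/1024)*(-1792)) = -451677*1/3305390 - 3473557/(668*(-1/1792) - 7/4) = -451677/3305390 - 3473557/(-167/448 - 7/4) = -451677/3305390 - 3473557/(-951/448) = -451677/3305390 - 3473557*(-448/951) = -451677/3305390 + 1556153536/951 = 5143693906814213/3143425890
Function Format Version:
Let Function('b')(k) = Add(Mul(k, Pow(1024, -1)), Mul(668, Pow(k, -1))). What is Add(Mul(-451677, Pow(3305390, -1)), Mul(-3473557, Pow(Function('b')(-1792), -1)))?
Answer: Rational(5143693906814213, 3143425890) ≈ 1.6363e+6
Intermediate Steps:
Function('b')(k) = Add(Mul(668, Pow(k, -1)), Mul(Rational(1, 1024), k)) (Function('b')(k) = Add(Mul(k, Rational(1, 1024)), Mul(668, Pow(k, -1))) = Add(Mul(Rational(1, 1024), k), Mul(668, Pow(k, -1))) = Add(Mul(668, Pow(k, -1)), Mul(Rational(1, 1024), k)))
Add(Mul(-451677, Pow(3305390, -1)), Mul(-3473557, Pow(Function('b')(-1792), -1))) = Add(Mul(-451677, Pow(3305390, -1)), Mul(-3473557, Pow(Add(Mul(668, Pow(-1792, -1)), Mul(Rational(1, 1024), -1792)), -1))) = Add(Mul(-451677, Rational(1, 3305390)), Mul(-3473557, Pow(Add(Mul(668, Rational(-1, 1792)), Rational(-7, 4)), -1))) = Add(Rational(-451677, 3305390), Mul(-3473557, Pow(Add(Rational(-167, 448), Rational(-7, 4)), -1))) = Add(Rational(-451677, 3305390), Mul(-3473557, Pow(Rational(-951, 448), -1))) = Add(Rational(-451677, 3305390), Mul(-3473557, Rational(-448, 951))) = Add(Rational(-451677, 3305390), Rational(1556153536, 951)) = Rational(5143693906814213, 3143425890)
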